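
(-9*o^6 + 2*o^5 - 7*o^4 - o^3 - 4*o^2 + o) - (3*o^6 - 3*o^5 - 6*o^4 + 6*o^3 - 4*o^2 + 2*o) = -12*o^6 + 5*o^5 - o^4 - 7*o^3 - o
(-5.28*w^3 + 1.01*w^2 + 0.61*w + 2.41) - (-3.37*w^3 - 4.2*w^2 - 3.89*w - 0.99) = -1.91*w^3 + 5.21*w^2 + 4.5*w + 3.4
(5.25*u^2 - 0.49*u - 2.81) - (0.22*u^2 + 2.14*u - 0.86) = 5.03*u^2 - 2.63*u - 1.95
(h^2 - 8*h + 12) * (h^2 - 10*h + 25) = h^4 - 18*h^3 + 117*h^2 - 320*h + 300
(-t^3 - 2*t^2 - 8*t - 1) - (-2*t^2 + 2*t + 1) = -t^3 - 10*t - 2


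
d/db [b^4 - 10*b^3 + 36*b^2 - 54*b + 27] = 4*b^3 - 30*b^2 + 72*b - 54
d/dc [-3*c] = -3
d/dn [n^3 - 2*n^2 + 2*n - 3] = 3*n^2 - 4*n + 2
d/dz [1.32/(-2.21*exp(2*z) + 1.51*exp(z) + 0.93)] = (5.8344*exp(z) - 1.9932)*exp(z)/(-2.21*exp(2*z) + 1.51*exp(z) + 0.93)^2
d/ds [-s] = -1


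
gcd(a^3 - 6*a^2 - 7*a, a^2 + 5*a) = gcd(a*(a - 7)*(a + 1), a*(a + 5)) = a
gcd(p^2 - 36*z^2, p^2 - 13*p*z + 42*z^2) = -p + 6*z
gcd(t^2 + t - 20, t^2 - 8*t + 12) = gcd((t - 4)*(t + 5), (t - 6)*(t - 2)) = 1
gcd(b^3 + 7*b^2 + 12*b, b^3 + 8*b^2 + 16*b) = b^2 + 4*b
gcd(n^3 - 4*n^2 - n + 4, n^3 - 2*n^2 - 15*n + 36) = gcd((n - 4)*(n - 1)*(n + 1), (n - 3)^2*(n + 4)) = 1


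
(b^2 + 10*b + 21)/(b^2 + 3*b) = (b + 7)/b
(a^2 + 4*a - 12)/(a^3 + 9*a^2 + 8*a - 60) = 1/(a + 5)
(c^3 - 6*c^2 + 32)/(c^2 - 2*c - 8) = c - 4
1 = 1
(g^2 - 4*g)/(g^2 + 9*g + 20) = g*(g - 4)/(g^2 + 9*g + 20)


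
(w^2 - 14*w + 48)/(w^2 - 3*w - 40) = (w - 6)/(w + 5)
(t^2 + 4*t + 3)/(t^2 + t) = (t + 3)/t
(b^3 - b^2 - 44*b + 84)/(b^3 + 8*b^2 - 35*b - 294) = (b - 2)/(b + 7)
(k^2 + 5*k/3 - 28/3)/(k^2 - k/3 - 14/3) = (k + 4)/(k + 2)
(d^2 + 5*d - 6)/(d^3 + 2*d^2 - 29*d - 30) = (d - 1)/(d^2 - 4*d - 5)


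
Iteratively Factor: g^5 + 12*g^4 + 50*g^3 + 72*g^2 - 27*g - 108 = (g + 3)*(g^4 + 9*g^3 + 23*g^2 + 3*g - 36) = (g - 1)*(g + 3)*(g^3 + 10*g^2 + 33*g + 36) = (g - 1)*(g + 3)*(g + 4)*(g^2 + 6*g + 9) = (g - 1)*(g + 3)^2*(g + 4)*(g + 3)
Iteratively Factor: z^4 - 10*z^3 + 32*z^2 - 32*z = (z - 2)*(z^3 - 8*z^2 + 16*z) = (z - 4)*(z - 2)*(z^2 - 4*z) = z*(z - 4)*(z - 2)*(z - 4)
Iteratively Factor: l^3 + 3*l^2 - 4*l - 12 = (l + 3)*(l^2 - 4) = (l + 2)*(l + 3)*(l - 2)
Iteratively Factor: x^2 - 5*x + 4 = (x - 1)*(x - 4)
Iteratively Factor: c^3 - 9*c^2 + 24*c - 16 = (c - 4)*(c^2 - 5*c + 4) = (c - 4)*(c - 1)*(c - 4)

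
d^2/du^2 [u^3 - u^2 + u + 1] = 6*u - 2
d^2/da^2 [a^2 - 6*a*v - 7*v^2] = 2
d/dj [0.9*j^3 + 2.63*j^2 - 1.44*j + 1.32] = 2.7*j^2 + 5.26*j - 1.44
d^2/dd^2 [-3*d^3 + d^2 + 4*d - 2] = 2 - 18*d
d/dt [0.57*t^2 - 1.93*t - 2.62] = 1.14*t - 1.93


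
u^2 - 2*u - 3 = (u - 3)*(u + 1)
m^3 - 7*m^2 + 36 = (m - 6)*(m - 3)*(m + 2)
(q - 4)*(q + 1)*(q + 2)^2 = q^4 + q^3 - 12*q^2 - 28*q - 16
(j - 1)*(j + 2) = j^2 + j - 2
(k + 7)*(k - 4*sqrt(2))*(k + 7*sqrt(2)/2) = k^3 - sqrt(2)*k^2/2 + 7*k^2 - 28*k - 7*sqrt(2)*k/2 - 196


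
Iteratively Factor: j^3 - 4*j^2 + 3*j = (j - 1)*(j^2 - 3*j) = (j - 3)*(j - 1)*(j)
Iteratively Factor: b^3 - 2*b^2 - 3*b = (b - 3)*(b^2 + b) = b*(b - 3)*(b + 1)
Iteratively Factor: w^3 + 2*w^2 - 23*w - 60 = (w + 4)*(w^2 - 2*w - 15) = (w - 5)*(w + 4)*(w + 3)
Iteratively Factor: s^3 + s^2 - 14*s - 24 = (s + 2)*(s^2 - s - 12) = (s + 2)*(s + 3)*(s - 4)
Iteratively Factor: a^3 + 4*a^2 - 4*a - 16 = (a + 4)*(a^2 - 4) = (a + 2)*(a + 4)*(a - 2)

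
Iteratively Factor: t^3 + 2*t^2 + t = (t + 1)*(t^2 + t) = (t + 1)^2*(t)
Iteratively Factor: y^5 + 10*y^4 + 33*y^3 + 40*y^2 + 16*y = (y + 4)*(y^4 + 6*y^3 + 9*y^2 + 4*y) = (y + 1)*(y + 4)*(y^3 + 5*y^2 + 4*y) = (y + 1)^2*(y + 4)*(y^2 + 4*y) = y*(y + 1)^2*(y + 4)*(y + 4)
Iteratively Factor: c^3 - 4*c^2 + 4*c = (c - 2)*(c^2 - 2*c) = (c - 2)^2*(c)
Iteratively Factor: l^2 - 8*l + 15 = (l - 3)*(l - 5)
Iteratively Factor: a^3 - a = (a - 1)*(a^2 + a) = a*(a - 1)*(a + 1)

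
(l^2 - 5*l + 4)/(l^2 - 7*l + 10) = (l^2 - 5*l + 4)/(l^2 - 7*l + 10)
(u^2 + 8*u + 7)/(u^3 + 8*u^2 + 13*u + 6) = (u + 7)/(u^2 + 7*u + 6)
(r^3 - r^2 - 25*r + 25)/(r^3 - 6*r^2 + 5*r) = (r + 5)/r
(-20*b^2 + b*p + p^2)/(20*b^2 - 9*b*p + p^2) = (5*b + p)/(-5*b + p)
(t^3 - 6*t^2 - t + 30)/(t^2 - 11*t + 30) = (t^2 - t - 6)/(t - 6)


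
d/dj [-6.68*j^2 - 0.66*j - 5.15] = -13.36*j - 0.66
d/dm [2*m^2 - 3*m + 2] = 4*m - 3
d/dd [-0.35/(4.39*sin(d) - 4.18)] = 1.5365*cos(d)/(4.39*sin(d) - 4.18)^2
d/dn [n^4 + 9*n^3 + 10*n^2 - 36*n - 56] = 4*n^3 + 27*n^2 + 20*n - 36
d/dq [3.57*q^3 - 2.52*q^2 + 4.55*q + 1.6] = 10.71*q^2 - 5.04*q + 4.55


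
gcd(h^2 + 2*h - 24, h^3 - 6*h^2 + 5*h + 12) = h - 4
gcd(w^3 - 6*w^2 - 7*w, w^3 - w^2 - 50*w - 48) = w + 1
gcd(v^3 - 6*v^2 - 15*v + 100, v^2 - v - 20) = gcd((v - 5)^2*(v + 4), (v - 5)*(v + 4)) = v^2 - v - 20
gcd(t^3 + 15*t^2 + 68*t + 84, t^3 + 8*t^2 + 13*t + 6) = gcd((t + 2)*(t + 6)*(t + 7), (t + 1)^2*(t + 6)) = t + 6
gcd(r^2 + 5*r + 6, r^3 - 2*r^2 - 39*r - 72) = r + 3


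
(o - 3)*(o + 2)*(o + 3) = o^3 + 2*o^2 - 9*o - 18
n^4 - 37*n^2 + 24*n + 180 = (n - 5)*(n - 3)*(n + 2)*(n + 6)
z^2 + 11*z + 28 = (z + 4)*(z + 7)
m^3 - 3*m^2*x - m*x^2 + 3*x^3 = (m - 3*x)*(m - x)*(m + x)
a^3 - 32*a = a*(a - 4*sqrt(2))*(a + 4*sqrt(2))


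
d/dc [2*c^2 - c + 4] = 4*c - 1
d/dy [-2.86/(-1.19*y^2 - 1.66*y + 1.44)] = (-6.8068*y - 4.7476)/(1.19*y^2 + 1.66*y - 1.44)^2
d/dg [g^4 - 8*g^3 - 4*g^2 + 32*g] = 4*g^3 - 24*g^2 - 8*g + 32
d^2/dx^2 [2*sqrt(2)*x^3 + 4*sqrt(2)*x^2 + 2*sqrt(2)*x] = sqrt(2)*(12*x + 8)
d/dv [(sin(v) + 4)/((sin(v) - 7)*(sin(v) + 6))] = (-8*sin(v) + cos(v)^2 - 39)*cos(v)/((sin(v) - 7)^2*(sin(v) + 6)^2)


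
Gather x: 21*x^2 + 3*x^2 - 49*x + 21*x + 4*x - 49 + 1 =24*x^2 - 24*x - 48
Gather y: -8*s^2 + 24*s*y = -8*s^2 + 24*s*y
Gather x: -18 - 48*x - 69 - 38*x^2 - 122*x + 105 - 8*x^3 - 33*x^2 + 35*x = -8*x^3 - 71*x^2 - 135*x + 18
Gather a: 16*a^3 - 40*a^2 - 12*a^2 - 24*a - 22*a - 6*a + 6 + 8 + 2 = 16*a^3 - 52*a^2 - 52*a + 16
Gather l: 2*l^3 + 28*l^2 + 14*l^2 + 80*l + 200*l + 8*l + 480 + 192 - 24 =2*l^3 + 42*l^2 + 288*l + 648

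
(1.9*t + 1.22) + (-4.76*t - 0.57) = 0.65 - 2.86*t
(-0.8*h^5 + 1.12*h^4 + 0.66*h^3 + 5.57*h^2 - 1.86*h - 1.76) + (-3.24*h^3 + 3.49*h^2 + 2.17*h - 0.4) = -0.8*h^5 + 1.12*h^4 - 2.58*h^3 + 9.06*h^2 + 0.31*h - 2.16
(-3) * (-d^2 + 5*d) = 3*d^2 - 15*d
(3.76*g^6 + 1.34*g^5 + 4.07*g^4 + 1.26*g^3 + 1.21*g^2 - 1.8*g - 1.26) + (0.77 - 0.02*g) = 3.76*g^6 + 1.34*g^5 + 4.07*g^4 + 1.26*g^3 + 1.21*g^2 - 1.82*g - 0.49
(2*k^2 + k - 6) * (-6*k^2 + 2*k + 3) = -12*k^4 - 2*k^3 + 44*k^2 - 9*k - 18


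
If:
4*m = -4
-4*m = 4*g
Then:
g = 1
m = -1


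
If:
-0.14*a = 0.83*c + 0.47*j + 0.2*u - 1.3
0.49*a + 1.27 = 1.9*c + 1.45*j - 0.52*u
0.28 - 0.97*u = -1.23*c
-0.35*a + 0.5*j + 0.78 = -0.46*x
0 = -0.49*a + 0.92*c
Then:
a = 1.18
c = 0.63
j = 0.84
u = 1.09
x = -1.71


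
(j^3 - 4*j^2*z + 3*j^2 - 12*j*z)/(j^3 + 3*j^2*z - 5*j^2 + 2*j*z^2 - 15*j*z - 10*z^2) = j*(j^2 - 4*j*z + 3*j - 12*z)/(j^3 + 3*j^2*z - 5*j^2 + 2*j*z^2 - 15*j*z - 10*z^2)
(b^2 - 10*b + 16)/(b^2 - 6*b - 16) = (b - 2)/(b + 2)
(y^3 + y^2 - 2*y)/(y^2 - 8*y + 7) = y*(y + 2)/(y - 7)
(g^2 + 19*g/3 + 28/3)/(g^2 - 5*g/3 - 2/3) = (3*g^2 + 19*g + 28)/(3*g^2 - 5*g - 2)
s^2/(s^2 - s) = s/(s - 1)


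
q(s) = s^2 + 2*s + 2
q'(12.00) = 26.00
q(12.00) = 170.00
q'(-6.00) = -10.00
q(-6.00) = 26.00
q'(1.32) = 4.64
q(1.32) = 6.38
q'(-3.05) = -4.10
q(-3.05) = 5.20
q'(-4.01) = -6.02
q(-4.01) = 10.06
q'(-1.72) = -1.44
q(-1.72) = 1.52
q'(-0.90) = 0.20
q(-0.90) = 1.01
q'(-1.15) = -0.30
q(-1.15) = 1.02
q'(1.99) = 5.98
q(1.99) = 9.94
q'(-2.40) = -2.80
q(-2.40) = 2.96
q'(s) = 2*s + 2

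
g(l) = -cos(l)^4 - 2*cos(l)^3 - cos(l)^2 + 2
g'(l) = 4*sin(l)*cos(l)^3 + 6*sin(l)*cos(l)^2 + 2*sin(l)*cos(l)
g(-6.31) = -2.00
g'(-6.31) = -0.32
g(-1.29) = 1.87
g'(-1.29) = -1.06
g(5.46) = 0.70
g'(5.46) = -3.95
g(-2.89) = 2.00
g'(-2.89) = -0.01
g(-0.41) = -1.09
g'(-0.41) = -3.97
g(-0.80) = 0.60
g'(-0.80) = -4.06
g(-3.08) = 2.00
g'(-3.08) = -0.00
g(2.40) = 1.96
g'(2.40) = 0.12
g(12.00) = -0.42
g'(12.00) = -4.49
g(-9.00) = 1.99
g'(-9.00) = -0.05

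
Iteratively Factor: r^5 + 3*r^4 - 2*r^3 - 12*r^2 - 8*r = (r + 2)*(r^4 + r^3 - 4*r^2 - 4*r) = r*(r + 2)*(r^3 + r^2 - 4*r - 4) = r*(r - 2)*(r + 2)*(r^2 + 3*r + 2) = r*(r - 2)*(r + 1)*(r + 2)*(r + 2)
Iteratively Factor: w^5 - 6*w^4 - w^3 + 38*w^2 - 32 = (w - 1)*(w^4 - 5*w^3 - 6*w^2 + 32*w + 32) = (w - 4)*(w - 1)*(w^3 - w^2 - 10*w - 8) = (w - 4)*(w - 1)*(w + 2)*(w^2 - 3*w - 4) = (w - 4)^2*(w - 1)*(w + 2)*(w + 1)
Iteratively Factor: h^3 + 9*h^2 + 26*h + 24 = (h + 2)*(h^2 + 7*h + 12) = (h + 2)*(h + 3)*(h + 4)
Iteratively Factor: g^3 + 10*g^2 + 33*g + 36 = (g + 3)*(g^2 + 7*g + 12) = (g + 3)*(g + 4)*(g + 3)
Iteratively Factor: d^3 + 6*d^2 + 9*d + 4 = (d + 1)*(d^2 + 5*d + 4) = (d + 1)^2*(d + 4)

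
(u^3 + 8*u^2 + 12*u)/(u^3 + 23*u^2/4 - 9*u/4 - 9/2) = 4*u*(u + 2)/(4*u^2 - u - 3)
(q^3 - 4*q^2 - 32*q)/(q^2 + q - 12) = q*(q - 8)/(q - 3)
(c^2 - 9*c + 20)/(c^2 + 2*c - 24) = (c - 5)/(c + 6)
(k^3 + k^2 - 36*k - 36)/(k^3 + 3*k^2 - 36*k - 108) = (k + 1)/(k + 3)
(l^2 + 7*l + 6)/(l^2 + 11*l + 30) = (l + 1)/(l + 5)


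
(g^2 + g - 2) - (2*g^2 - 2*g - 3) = -g^2 + 3*g + 1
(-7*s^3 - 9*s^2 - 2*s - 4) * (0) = 0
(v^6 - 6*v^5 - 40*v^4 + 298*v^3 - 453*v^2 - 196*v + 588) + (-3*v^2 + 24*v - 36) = v^6 - 6*v^5 - 40*v^4 + 298*v^3 - 456*v^2 - 172*v + 552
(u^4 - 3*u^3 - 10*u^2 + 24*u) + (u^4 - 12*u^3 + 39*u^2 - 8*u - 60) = 2*u^4 - 15*u^3 + 29*u^2 + 16*u - 60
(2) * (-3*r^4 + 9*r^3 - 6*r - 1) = -6*r^4 + 18*r^3 - 12*r - 2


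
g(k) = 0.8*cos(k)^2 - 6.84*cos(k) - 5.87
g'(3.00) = 1.19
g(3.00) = 1.69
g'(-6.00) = 1.48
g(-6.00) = -11.70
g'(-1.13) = -5.57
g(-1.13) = -8.64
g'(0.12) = 0.63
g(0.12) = -11.87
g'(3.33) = -1.58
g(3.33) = 1.62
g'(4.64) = -6.94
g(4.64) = -5.37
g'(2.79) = 2.87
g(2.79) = 1.26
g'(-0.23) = -1.20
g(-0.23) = -11.77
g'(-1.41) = -6.50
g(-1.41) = -6.94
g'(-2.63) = -4.03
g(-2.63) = 0.70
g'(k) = -1.6*sin(k)*cos(k) + 6.84*sin(k) = (6.84 - 1.6*cos(k))*sin(k)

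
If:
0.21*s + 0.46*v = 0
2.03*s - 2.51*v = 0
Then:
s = 0.00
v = 0.00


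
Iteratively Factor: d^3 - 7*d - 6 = (d + 2)*(d^2 - 2*d - 3) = (d + 1)*(d + 2)*(d - 3)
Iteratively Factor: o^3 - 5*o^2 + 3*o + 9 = (o + 1)*(o^2 - 6*o + 9) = (o - 3)*(o + 1)*(o - 3)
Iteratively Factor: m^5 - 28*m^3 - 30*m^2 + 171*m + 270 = (m - 5)*(m^4 + 5*m^3 - 3*m^2 - 45*m - 54) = (m - 5)*(m + 3)*(m^3 + 2*m^2 - 9*m - 18) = (m - 5)*(m + 3)^2*(m^2 - m - 6) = (m - 5)*(m + 2)*(m + 3)^2*(m - 3)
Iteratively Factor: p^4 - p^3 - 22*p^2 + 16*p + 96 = (p + 4)*(p^3 - 5*p^2 - 2*p + 24) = (p + 2)*(p + 4)*(p^2 - 7*p + 12) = (p - 3)*(p + 2)*(p + 4)*(p - 4)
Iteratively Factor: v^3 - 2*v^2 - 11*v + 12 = (v - 4)*(v^2 + 2*v - 3) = (v - 4)*(v + 3)*(v - 1)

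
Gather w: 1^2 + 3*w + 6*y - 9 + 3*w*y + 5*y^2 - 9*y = w*(3*y + 3) + 5*y^2 - 3*y - 8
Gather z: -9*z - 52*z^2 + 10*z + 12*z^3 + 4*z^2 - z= 12*z^3 - 48*z^2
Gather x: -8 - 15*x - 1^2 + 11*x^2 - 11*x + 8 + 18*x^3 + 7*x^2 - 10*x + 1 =18*x^3 + 18*x^2 - 36*x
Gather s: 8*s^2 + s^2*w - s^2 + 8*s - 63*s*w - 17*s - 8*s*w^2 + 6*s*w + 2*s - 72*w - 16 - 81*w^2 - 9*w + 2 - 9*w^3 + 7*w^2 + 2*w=s^2*(w + 7) + s*(-8*w^2 - 57*w - 7) - 9*w^3 - 74*w^2 - 79*w - 14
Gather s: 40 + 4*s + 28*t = 4*s + 28*t + 40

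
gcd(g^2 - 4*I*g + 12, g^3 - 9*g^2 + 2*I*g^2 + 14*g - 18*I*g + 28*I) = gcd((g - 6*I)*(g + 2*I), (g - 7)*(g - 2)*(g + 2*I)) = g + 2*I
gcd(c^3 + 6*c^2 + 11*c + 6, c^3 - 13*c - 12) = c^2 + 4*c + 3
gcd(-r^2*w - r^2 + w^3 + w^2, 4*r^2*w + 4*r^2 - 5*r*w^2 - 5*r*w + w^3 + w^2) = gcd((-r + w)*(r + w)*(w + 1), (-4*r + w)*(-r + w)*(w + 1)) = r*w + r - w^2 - w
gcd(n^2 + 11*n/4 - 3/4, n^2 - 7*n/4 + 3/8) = n - 1/4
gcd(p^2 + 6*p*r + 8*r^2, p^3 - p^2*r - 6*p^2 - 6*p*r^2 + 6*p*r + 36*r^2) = p + 2*r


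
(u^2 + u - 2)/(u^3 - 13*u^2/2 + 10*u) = 2*(u^2 + u - 2)/(u*(2*u^2 - 13*u + 20))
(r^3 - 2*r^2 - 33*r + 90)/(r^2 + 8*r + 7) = (r^3 - 2*r^2 - 33*r + 90)/(r^2 + 8*r + 7)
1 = 1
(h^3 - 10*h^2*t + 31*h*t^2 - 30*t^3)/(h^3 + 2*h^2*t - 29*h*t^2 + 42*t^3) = (h - 5*t)/(h + 7*t)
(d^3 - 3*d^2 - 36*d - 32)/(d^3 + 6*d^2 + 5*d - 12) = (d^2 - 7*d - 8)/(d^2 + 2*d - 3)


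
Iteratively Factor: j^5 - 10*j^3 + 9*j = (j + 1)*(j^4 - j^3 - 9*j^2 + 9*j) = (j - 3)*(j + 1)*(j^3 + 2*j^2 - 3*j) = (j - 3)*(j + 1)*(j + 3)*(j^2 - j) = j*(j - 3)*(j + 1)*(j + 3)*(j - 1)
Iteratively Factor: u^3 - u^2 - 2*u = (u - 2)*(u^2 + u) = u*(u - 2)*(u + 1)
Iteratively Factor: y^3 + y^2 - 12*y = (y)*(y^2 + y - 12) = y*(y - 3)*(y + 4)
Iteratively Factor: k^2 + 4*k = (k)*(k + 4)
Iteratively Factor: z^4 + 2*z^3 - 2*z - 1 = (z + 1)*(z^3 + z^2 - z - 1) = (z - 1)*(z + 1)*(z^2 + 2*z + 1) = (z - 1)*(z + 1)^2*(z + 1)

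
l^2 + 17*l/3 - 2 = (l - 1/3)*(l + 6)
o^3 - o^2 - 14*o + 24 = (o - 3)*(o - 2)*(o + 4)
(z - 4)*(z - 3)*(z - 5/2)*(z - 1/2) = z^4 - 10*z^3 + 137*z^2/4 - 179*z/4 + 15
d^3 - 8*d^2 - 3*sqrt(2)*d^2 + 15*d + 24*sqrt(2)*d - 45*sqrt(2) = (d - 5)*(d - 3)*(d - 3*sqrt(2))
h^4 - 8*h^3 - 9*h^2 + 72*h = h*(h - 8)*(h - 3)*(h + 3)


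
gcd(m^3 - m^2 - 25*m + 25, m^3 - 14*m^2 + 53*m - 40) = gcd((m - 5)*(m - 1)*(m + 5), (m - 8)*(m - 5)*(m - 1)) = m^2 - 6*m + 5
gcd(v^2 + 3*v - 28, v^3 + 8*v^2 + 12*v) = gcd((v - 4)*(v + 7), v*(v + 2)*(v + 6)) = 1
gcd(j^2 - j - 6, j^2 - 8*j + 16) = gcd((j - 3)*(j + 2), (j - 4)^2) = 1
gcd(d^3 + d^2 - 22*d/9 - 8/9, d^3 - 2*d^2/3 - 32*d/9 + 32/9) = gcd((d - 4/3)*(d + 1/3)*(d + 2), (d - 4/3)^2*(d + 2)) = d^2 + 2*d/3 - 8/3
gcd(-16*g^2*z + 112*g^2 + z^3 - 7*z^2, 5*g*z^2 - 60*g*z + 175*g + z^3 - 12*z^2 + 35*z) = z - 7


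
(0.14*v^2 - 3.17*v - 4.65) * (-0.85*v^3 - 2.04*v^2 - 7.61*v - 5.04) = -0.119*v^5 + 2.4089*v^4 + 9.3539*v^3 + 32.9041*v^2 + 51.3633*v + 23.436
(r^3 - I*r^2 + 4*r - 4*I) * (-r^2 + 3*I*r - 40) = -r^5 + 4*I*r^4 - 41*r^3 + 56*I*r^2 - 148*r + 160*I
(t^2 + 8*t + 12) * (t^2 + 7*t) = t^4 + 15*t^3 + 68*t^2 + 84*t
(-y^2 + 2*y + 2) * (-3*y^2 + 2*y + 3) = 3*y^4 - 8*y^3 - 5*y^2 + 10*y + 6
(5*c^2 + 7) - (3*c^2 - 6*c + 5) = 2*c^2 + 6*c + 2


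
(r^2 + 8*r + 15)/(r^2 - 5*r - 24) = (r + 5)/(r - 8)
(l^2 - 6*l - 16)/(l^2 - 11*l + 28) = (l^2 - 6*l - 16)/(l^2 - 11*l + 28)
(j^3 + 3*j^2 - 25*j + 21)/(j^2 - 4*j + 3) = j + 7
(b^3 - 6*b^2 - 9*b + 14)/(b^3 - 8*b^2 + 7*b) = (b + 2)/b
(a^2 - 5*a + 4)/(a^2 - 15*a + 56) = (a^2 - 5*a + 4)/(a^2 - 15*a + 56)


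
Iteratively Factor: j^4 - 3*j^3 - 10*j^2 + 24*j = (j - 2)*(j^3 - j^2 - 12*j) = (j - 4)*(j - 2)*(j^2 + 3*j) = (j - 4)*(j - 2)*(j + 3)*(j)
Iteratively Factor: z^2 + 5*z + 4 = (z + 4)*(z + 1)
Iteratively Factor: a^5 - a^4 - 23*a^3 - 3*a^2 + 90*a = (a - 5)*(a^4 + 4*a^3 - 3*a^2 - 18*a) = (a - 5)*(a - 2)*(a^3 + 6*a^2 + 9*a) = a*(a - 5)*(a - 2)*(a^2 + 6*a + 9) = a*(a - 5)*(a - 2)*(a + 3)*(a + 3)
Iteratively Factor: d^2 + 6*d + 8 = (d + 2)*(d + 4)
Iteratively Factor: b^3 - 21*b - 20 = (b + 4)*(b^2 - 4*b - 5) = (b - 5)*(b + 4)*(b + 1)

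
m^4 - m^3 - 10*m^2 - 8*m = m*(m - 4)*(m + 1)*(m + 2)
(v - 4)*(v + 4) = v^2 - 16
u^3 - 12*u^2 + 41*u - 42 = (u - 7)*(u - 3)*(u - 2)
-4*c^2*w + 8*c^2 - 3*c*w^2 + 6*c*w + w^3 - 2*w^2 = (-4*c + w)*(c + w)*(w - 2)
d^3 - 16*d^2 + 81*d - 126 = (d - 7)*(d - 6)*(d - 3)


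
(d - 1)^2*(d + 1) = d^3 - d^2 - d + 1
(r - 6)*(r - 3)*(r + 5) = r^3 - 4*r^2 - 27*r + 90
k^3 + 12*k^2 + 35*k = k*(k + 5)*(k + 7)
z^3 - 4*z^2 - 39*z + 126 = (z - 7)*(z - 3)*(z + 6)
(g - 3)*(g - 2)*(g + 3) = g^3 - 2*g^2 - 9*g + 18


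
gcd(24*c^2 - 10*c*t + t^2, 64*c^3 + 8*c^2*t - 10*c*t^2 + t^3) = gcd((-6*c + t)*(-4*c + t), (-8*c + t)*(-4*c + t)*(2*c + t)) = -4*c + t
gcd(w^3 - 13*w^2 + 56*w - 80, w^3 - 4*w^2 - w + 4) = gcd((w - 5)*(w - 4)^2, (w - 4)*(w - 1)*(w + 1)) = w - 4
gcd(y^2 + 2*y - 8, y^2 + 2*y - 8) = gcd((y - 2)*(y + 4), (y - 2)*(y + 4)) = y^2 + 2*y - 8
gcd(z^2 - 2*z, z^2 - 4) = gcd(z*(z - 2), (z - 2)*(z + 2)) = z - 2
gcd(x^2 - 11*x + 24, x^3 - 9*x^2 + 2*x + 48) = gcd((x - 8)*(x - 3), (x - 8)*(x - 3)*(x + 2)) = x^2 - 11*x + 24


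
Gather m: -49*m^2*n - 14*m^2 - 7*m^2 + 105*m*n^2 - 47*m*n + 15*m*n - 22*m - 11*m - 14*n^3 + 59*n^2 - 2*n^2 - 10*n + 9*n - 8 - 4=m^2*(-49*n - 21) + m*(105*n^2 - 32*n - 33) - 14*n^3 + 57*n^2 - n - 12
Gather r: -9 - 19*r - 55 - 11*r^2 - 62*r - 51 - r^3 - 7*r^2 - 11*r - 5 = -r^3 - 18*r^2 - 92*r - 120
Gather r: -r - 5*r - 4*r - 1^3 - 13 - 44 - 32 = -10*r - 90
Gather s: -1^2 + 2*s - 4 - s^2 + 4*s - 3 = -s^2 + 6*s - 8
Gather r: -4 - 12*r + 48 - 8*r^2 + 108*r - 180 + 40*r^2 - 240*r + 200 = 32*r^2 - 144*r + 64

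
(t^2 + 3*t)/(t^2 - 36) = t*(t + 3)/(t^2 - 36)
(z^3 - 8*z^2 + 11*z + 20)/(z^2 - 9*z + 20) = z + 1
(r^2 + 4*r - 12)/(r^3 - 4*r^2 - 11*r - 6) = (-r^2 - 4*r + 12)/(-r^3 + 4*r^2 + 11*r + 6)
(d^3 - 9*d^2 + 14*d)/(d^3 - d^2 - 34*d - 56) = d*(d - 2)/(d^2 + 6*d + 8)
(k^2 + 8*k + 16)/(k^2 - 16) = (k + 4)/(k - 4)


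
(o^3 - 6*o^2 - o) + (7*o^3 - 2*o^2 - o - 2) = 8*o^3 - 8*o^2 - 2*o - 2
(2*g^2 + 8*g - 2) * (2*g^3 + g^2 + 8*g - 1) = 4*g^5 + 18*g^4 + 20*g^3 + 60*g^2 - 24*g + 2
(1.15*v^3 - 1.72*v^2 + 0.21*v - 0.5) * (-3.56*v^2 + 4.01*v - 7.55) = -4.094*v^5 + 10.7347*v^4 - 16.3273*v^3 + 15.6081*v^2 - 3.5905*v + 3.775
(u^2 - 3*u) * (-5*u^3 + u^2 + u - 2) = -5*u^5 + 16*u^4 - 2*u^3 - 5*u^2 + 6*u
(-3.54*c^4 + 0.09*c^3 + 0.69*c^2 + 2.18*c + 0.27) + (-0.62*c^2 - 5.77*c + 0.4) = -3.54*c^4 + 0.09*c^3 + 0.07*c^2 - 3.59*c + 0.67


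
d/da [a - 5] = 1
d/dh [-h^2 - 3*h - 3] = -2*h - 3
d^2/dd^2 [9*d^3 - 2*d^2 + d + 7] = 54*d - 4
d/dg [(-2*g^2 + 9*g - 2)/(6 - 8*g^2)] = (36*g^2 - 28*g + 27)/(2*(16*g^4 - 24*g^2 + 9))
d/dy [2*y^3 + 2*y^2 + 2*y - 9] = 6*y^2 + 4*y + 2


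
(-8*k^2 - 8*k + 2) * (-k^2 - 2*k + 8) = 8*k^4 + 24*k^3 - 50*k^2 - 68*k + 16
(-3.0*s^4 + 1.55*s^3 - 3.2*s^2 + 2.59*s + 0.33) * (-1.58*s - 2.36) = 4.74*s^5 + 4.631*s^4 + 1.398*s^3 + 3.4598*s^2 - 6.6338*s - 0.7788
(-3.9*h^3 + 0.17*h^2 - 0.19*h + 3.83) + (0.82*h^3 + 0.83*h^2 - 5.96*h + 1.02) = -3.08*h^3 + 1.0*h^2 - 6.15*h + 4.85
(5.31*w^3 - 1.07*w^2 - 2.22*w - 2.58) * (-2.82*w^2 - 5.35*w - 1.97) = -14.9742*w^5 - 25.3911*w^4 + 1.5242*w^3 + 21.2605*w^2 + 18.1764*w + 5.0826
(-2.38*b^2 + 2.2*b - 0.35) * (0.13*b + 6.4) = -0.3094*b^3 - 14.946*b^2 + 14.0345*b - 2.24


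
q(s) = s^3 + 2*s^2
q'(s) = 3*s^2 + 4*s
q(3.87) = 87.91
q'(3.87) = 60.41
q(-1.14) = 1.12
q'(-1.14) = -0.66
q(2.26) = 21.76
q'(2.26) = 24.36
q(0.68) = 1.24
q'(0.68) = 4.11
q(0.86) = 2.12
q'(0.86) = 5.66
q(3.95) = 92.83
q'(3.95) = 62.61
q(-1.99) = 0.04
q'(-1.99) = 3.92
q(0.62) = 1.01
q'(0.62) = 3.63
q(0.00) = 0.00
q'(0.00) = 0.00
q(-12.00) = -1440.00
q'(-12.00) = 384.00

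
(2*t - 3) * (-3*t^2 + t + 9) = -6*t^3 + 11*t^2 + 15*t - 27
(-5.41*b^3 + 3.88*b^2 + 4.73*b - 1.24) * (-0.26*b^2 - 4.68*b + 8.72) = 1.4066*b^5 + 24.31*b^4 - 66.5634*b^3 + 12.0196*b^2 + 47.0488*b - 10.8128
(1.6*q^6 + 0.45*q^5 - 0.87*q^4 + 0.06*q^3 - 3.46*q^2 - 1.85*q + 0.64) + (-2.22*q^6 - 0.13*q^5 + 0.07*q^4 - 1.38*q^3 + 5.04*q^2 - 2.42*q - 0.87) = -0.62*q^6 + 0.32*q^5 - 0.8*q^4 - 1.32*q^3 + 1.58*q^2 - 4.27*q - 0.23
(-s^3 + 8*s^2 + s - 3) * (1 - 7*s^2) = 7*s^5 - 56*s^4 - 8*s^3 + 29*s^2 + s - 3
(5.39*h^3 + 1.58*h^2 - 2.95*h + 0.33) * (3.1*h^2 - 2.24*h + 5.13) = 16.709*h^5 - 7.1756*h^4 + 14.9665*h^3 + 15.7364*h^2 - 15.8727*h + 1.6929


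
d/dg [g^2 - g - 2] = 2*g - 1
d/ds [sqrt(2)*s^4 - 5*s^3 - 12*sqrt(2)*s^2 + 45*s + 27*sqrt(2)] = 4*sqrt(2)*s^3 - 15*s^2 - 24*sqrt(2)*s + 45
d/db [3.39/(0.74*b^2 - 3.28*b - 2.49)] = (11.1192 - 5.0172*b)/(-0.74*b^2 + 3.28*b + 2.49)^2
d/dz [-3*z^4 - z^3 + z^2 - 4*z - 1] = -12*z^3 - 3*z^2 + 2*z - 4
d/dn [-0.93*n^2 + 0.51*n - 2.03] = 0.51 - 1.86*n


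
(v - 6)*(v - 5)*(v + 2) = v^3 - 9*v^2 + 8*v + 60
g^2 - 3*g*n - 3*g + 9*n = (g - 3)*(g - 3*n)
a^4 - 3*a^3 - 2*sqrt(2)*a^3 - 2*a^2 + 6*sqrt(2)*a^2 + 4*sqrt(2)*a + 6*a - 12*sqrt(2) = (a - 3)*(a - 2*sqrt(2))*(a - sqrt(2))*(a + sqrt(2))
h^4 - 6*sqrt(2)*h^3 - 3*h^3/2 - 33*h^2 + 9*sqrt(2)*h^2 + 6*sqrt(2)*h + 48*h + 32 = (h - 2)*(h + 1/2)*(h - 8*sqrt(2))*(h + 2*sqrt(2))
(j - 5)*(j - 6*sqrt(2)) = j^2 - 6*sqrt(2)*j - 5*j + 30*sqrt(2)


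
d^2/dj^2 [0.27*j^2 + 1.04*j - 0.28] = 0.540000000000000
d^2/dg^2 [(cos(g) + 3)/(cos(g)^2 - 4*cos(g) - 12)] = (-16*(1 - cos(g)^2)^2 - cos(g)^5 - 34*cos(g)^3 - 158*cos(g)^2 + 88)/((cos(g) - 6)^3*(cos(g) + 2)^3)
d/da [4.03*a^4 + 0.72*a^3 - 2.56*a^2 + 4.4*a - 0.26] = 16.12*a^3 + 2.16*a^2 - 5.12*a + 4.4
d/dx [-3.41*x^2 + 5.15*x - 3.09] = 5.15 - 6.82*x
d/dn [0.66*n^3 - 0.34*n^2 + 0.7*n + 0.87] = 1.98*n^2 - 0.68*n + 0.7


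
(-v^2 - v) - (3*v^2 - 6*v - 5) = -4*v^2 + 5*v + 5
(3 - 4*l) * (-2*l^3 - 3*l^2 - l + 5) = 8*l^4 + 6*l^3 - 5*l^2 - 23*l + 15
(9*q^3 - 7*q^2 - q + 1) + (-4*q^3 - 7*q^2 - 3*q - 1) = 5*q^3 - 14*q^2 - 4*q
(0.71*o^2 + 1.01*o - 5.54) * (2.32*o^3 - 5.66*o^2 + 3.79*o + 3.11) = 1.6472*o^5 - 1.6754*o^4 - 15.8785*o^3 + 37.3924*o^2 - 17.8555*o - 17.2294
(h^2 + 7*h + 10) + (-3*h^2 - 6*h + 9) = -2*h^2 + h + 19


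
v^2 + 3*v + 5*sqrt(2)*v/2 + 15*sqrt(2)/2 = (v + 3)*(v + 5*sqrt(2)/2)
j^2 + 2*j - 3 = (j - 1)*(j + 3)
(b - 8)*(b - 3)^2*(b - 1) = b^4 - 15*b^3 + 71*b^2 - 129*b + 72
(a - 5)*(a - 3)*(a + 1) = a^3 - 7*a^2 + 7*a + 15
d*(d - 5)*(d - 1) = d^3 - 6*d^2 + 5*d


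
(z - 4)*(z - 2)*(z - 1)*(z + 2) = z^4 - 5*z^3 + 20*z - 16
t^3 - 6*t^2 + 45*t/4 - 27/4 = (t - 3)*(t - 3/2)^2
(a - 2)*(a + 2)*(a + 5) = a^3 + 5*a^2 - 4*a - 20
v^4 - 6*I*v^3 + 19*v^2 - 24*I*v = v*(v - 8*I)*(v - I)*(v + 3*I)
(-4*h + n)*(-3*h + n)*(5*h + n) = 60*h^3 - 23*h^2*n - 2*h*n^2 + n^3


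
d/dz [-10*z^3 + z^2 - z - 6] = -30*z^2 + 2*z - 1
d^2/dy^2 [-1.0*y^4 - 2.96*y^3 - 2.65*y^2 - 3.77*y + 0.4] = -12.0*y^2 - 17.76*y - 5.3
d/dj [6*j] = 6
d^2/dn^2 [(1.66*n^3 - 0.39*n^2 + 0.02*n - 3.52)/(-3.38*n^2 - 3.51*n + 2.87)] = (-5.6843418860808e-14*n^5 - 8.5265128291212e-14*n^4 - 82.819464*n^3 + 364.316784*n^2 + 167.35986*n + 161.047562)/(38.614472*n^6 + 120.298932*n^5 + 26.56173*n^4 - 161.051085*n^3 - 22.553895*n^2 + 86.734557*n - 23.639903)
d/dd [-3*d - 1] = -3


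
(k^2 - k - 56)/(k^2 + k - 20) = (k^2 - k - 56)/(k^2 + k - 20)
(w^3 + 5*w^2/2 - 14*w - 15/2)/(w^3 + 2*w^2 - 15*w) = (w + 1/2)/w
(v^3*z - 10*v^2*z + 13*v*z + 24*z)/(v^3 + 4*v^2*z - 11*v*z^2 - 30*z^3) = z*(v^3 - 10*v^2 + 13*v + 24)/(v^3 + 4*v^2*z - 11*v*z^2 - 30*z^3)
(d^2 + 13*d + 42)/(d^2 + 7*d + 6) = (d + 7)/(d + 1)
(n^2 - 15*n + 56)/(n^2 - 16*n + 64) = (n - 7)/(n - 8)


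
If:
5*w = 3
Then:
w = 3/5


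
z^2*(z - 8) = z^3 - 8*z^2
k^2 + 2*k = k*(k + 2)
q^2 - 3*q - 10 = (q - 5)*(q + 2)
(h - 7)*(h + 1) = h^2 - 6*h - 7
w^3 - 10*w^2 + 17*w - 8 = (w - 8)*(w - 1)^2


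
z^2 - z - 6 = (z - 3)*(z + 2)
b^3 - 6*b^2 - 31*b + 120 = (b - 8)*(b - 3)*(b + 5)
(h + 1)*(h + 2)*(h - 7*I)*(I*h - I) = I*h^4 + 7*h^3 + 2*I*h^3 + 14*h^2 - I*h^2 - 7*h - 2*I*h - 14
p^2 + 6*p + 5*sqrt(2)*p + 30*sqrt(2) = (p + 6)*(p + 5*sqrt(2))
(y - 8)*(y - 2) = y^2 - 10*y + 16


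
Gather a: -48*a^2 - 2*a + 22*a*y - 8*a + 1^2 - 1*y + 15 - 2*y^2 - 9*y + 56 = -48*a^2 + a*(22*y - 10) - 2*y^2 - 10*y + 72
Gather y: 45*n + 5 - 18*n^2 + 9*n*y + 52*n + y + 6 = -18*n^2 + 97*n + y*(9*n + 1) + 11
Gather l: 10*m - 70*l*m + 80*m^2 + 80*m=-70*l*m + 80*m^2 + 90*m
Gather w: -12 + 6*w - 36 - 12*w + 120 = 72 - 6*w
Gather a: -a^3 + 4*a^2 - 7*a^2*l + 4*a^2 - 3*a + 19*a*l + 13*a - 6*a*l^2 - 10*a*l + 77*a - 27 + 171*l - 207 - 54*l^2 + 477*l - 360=-a^3 + a^2*(8 - 7*l) + a*(-6*l^2 + 9*l + 87) - 54*l^2 + 648*l - 594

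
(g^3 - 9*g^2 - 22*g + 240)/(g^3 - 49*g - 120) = (g - 6)/(g + 3)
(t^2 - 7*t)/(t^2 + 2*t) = (t - 7)/(t + 2)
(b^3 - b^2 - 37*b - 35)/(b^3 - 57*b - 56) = (b^2 - 2*b - 35)/(b^2 - b - 56)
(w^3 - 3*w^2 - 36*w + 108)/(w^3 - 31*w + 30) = (w^2 - 9*w + 18)/(w^2 - 6*w + 5)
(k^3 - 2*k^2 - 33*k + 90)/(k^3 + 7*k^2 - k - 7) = (k^3 - 2*k^2 - 33*k + 90)/(k^3 + 7*k^2 - k - 7)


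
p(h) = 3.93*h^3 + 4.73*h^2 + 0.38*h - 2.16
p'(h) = 11.79*h^2 + 9.46*h + 0.38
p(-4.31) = -230.58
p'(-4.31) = 178.62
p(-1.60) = -6.76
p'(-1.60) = 15.43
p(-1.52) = -5.61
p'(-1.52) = 13.24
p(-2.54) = -37.01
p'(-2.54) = 52.42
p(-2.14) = -19.83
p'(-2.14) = 34.13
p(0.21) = -1.84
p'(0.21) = 2.89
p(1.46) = 20.71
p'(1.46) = 39.32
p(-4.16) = -204.81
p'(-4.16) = 165.06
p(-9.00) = -2487.42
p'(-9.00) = 870.23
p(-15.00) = -12207.36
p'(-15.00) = 2511.23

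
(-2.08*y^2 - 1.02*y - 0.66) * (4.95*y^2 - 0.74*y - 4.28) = -10.296*y^4 - 3.5098*y^3 + 6.3902*y^2 + 4.854*y + 2.8248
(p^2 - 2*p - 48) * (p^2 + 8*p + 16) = p^4 + 6*p^3 - 48*p^2 - 416*p - 768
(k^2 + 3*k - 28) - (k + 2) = k^2 + 2*k - 30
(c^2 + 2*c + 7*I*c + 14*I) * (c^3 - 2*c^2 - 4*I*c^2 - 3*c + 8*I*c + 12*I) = c^5 + 3*I*c^4 + 21*c^3 - 6*c^2 - 21*I*c^2 - 196*c - 18*I*c - 168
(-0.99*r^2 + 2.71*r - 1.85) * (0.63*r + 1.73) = -0.6237*r^3 - 0.00539999999999985*r^2 + 3.5228*r - 3.2005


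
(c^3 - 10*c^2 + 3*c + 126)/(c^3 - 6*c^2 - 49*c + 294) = (c + 3)/(c + 7)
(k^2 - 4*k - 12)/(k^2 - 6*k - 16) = (k - 6)/(k - 8)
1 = 1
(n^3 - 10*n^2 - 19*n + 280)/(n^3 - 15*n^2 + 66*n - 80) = (n^2 - 2*n - 35)/(n^2 - 7*n + 10)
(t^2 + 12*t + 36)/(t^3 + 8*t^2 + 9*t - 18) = (t + 6)/(t^2 + 2*t - 3)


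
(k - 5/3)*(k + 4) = k^2 + 7*k/3 - 20/3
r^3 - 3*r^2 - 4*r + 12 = (r - 3)*(r - 2)*(r + 2)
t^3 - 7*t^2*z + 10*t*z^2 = t*(t - 5*z)*(t - 2*z)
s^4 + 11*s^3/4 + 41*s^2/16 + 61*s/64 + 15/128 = (s + 1/4)*(s + 1/2)*(s + 3/4)*(s + 5/4)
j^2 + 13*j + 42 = (j + 6)*(j + 7)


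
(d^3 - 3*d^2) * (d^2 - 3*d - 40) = d^5 - 6*d^4 - 31*d^3 + 120*d^2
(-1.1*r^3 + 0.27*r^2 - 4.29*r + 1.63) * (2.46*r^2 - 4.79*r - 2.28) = -2.706*r^5 + 5.9332*r^4 - 9.3387*r^3 + 23.9433*r^2 + 1.9735*r - 3.7164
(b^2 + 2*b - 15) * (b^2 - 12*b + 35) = b^4 - 10*b^3 - 4*b^2 + 250*b - 525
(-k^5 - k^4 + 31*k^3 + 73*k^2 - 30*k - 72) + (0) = -k^5 - k^4 + 31*k^3 + 73*k^2 - 30*k - 72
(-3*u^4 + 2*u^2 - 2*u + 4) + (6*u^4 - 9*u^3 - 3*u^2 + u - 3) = 3*u^4 - 9*u^3 - u^2 - u + 1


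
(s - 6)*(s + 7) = s^2 + s - 42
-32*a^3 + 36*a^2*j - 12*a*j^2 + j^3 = (-8*a + j)*(-2*a + j)^2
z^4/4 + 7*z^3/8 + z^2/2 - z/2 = z*(z/4 + 1/2)*(z - 1/2)*(z + 2)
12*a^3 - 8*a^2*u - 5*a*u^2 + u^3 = (-6*a + u)*(-a + u)*(2*a + u)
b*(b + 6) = b^2 + 6*b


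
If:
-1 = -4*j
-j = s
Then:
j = 1/4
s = -1/4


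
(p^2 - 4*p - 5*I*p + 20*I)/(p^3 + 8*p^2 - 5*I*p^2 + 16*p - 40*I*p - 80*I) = (p - 4)/(p^2 + 8*p + 16)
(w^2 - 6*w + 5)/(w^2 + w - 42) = (w^2 - 6*w + 5)/(w^2 + w - 42)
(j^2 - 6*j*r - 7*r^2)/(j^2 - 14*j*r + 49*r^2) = (-j - r)/(-j + 7*r)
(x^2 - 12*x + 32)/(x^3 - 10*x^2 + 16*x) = (x - 4)/(x*(x - 2))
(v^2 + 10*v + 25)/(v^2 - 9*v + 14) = (v^2 + 10*v + 25)/(v^2 - 9*v + 14)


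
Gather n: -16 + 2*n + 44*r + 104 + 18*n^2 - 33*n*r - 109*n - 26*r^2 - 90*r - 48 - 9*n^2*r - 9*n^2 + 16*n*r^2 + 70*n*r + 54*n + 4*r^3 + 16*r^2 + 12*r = n^2*(9 - 9*r) + n*(16*r^2 + 37*r - 53) + 4*r^3 - 10*r^2 - 34*r + 40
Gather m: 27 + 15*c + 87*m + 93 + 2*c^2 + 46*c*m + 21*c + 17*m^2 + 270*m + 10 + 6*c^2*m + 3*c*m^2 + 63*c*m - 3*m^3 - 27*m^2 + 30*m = 2*c^2 + 36*c - 3*m^3 + m^2*(3*c - 10) + m*(6*c^2 + 109*c + 387) + 130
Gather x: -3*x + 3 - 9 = -3*x - 6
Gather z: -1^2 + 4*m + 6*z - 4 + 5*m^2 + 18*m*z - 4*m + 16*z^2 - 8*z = 5*m^2 + 16*z^2 + z*(18*m - 2) - 5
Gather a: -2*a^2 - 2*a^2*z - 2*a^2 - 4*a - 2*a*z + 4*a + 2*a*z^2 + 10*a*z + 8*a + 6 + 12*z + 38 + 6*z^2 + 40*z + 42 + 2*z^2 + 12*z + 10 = a^2*(-2*z - 4) + a*(2*z^2 + 8*z + 8) + 8*z^2 + 64*z + 96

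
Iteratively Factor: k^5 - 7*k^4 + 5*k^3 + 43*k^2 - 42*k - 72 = (k + 1)*(k^4 - 8*k^3 + 13*k^2 + 30*k - 72) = (k - 4)*(k + 1)*(k^3 - 4*k^2 - 3*k + 18) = (k - 4)*(k + 1)*(k + 2)*(k^2 - 6*k + 9) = (k - 4)*(k - 3)*(k + 1)*(k + 2)*(k - 3)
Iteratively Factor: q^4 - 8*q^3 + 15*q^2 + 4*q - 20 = (q - 5)*(q^3 - 3*q^2 + 4) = (q - 5)*(q - 2)*(q^2 - q - 2) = (q - 5)*(q - 2)^2*(q + 1)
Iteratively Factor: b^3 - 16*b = (b)*(b^2 - 16) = b*(b + 4)*(b - 4)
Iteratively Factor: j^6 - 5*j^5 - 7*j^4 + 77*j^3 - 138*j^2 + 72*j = (j - 2)*(j^5 - 3*j^4 - 13*j^3 + 51*j^2 - 36*j) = (j - 3)*(j - 2)*(j^4 - 13*j^2 + 12*j) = (j - 3)^2*(j - 2)*(j^3 + 3*j^2 - 4*j) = (j - 3)^2*(j - 2)*(j - 1)*(j^2 + 4*j) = (j - 3)^2*(j - 2)*(j - 1)*(j + 4)*(j)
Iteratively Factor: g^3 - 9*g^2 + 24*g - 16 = (g - 1)*(g^2 - 8*g + 16) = (g - 4)*(g - 1)*(g - 4)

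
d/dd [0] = 0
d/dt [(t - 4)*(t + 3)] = 2*t - 1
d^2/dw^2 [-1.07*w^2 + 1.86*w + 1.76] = -2.14000000000000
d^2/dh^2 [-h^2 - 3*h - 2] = -2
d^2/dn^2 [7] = 0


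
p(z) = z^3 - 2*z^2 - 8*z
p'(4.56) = 36.14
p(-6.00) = -240.00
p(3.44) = -10.48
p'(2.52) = 0.97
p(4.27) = 7.23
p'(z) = 3*z^2 - 4*z - 8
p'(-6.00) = 124.00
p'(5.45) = 59.31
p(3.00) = -15.00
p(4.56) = 16.75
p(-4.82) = -119.88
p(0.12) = -0.99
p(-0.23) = 1.72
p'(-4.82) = 80.98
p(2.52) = -16.86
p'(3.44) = 13.74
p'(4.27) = 29.62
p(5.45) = 58.87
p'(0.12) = -8.44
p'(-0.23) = -6.92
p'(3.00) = 7.00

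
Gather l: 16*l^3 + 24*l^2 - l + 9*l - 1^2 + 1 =16*l^3 + 24*l^2 + 8*l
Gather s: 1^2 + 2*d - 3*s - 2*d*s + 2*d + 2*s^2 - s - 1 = 4*d + 2*s^2 + s*(-2*d - 4)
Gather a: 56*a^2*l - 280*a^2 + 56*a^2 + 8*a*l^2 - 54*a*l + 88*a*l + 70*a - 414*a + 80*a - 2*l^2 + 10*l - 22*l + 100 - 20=a^2*(56*l - 224) + a*(8*l^2 + 34*l - 264) - 2*l^2 - 12*l + 80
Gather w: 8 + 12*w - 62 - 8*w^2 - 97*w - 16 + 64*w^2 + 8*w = 56*w^2 - 77*w - 70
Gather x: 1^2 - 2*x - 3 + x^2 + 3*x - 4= x^2 + x - 6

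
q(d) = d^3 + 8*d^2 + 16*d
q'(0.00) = 16.00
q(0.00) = 0.00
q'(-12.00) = 256.00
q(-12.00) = -768.00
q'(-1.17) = 1.39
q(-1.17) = -9.37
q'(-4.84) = 8.84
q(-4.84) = -3.42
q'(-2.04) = -4.16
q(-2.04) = -7.84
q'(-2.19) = -4.65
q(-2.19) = -7.17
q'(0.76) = 29.89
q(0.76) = 17.22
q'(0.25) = 20.19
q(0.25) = 4.52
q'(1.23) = 40.22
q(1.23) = 33.64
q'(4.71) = 157.91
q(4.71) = 357.32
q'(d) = 3*d^2 + 16*d + 16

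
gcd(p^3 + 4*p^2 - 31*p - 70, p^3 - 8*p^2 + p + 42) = p + 2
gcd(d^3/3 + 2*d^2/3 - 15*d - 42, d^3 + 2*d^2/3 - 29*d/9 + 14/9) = 1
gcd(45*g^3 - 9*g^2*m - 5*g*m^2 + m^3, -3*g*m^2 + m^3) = 3*g - m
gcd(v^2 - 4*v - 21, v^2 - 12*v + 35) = v - 7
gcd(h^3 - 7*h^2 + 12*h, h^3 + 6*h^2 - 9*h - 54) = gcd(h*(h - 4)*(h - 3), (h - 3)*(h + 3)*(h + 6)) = h - 3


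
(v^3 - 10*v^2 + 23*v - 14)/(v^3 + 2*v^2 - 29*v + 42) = (v^2 - 8*v + 7)/(v^2 + 4*v - 21)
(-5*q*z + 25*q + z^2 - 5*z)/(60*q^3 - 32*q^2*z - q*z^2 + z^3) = (z - 5)/(-12*q^2 + 4*q*z + z^2)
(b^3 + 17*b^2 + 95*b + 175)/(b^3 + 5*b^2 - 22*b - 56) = (b^2 + 10*b + 25)/(b^2 - 2*b - 8)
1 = 1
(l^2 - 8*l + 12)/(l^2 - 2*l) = (l - 6)/l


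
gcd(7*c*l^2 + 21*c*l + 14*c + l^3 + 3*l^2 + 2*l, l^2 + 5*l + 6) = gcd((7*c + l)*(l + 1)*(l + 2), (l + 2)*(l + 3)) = l + 2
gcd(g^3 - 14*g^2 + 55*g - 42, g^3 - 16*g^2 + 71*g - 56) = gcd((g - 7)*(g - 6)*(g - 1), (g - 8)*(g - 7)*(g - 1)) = g^2 - 8*g + 7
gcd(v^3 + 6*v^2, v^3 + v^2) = v^2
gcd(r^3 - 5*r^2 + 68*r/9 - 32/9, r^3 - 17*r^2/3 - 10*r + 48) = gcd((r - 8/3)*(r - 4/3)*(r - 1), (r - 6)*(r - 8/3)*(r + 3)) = r - 8/3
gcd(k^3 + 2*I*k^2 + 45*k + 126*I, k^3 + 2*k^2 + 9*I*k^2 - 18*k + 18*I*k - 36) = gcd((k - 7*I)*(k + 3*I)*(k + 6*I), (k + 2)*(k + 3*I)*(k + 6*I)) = k^2 + 9*I*k - 18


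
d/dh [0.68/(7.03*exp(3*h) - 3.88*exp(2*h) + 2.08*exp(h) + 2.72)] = (-14.3412*exp(2*h) + 5.2768*exp(h) - 1.4144)*exp(h)/(7.03*exp(3*h) - 3.88*exp(2*h) + 2.08*exp(h) + 2.72)^2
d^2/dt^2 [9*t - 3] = 0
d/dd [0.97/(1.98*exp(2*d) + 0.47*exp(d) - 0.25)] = (-3.8412*exp(d) - 0.4559)*exp(d)/(1.98*exp(2*d) + 0.47*exp(d) - 0.25)^2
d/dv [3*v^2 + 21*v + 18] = 6*v + 21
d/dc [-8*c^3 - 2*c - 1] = -24*c^2 - 2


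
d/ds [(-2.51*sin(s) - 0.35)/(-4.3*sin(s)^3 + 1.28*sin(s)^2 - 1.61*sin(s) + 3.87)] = (-21.586*sin(s)^3 - 1.3022*sin(s)^2 + 0.896*sin(s) - 10.2772)*cos(s)/(18.49*sin(s)^6 - 11.008*sin(s)^5 + 15.4844*sin(s)^4 - 37.4036*sin(s)^3 + 12.4993*sin(s)^2 - 12.4614*sin(s) + 14.9769)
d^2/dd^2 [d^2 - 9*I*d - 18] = 2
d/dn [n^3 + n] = 3*n^2 + 1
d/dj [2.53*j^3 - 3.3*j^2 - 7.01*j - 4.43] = 7.59*j^2 - 6.6*j - 7.01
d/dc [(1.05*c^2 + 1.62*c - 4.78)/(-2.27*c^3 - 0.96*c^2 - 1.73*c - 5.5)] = (2.3835*c^4 + 7.3548*c^3 - 32.8131*c^2 - 20.7276*c - 17.1794)/(5.1529*c^6 + 4.3584*c^5 + 8.7758*c^4 + 28.2916*c^3 + 13.5529*c^2 + 19.03*c + 30.25)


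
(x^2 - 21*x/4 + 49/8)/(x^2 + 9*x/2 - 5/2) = (8*x^2 - 42*x + 49)/(4*(2*x^2 + 9*x - 5))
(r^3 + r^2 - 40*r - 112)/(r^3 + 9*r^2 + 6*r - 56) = (r^2 - 3*r - 28)/(r^2 + 5*r - 14)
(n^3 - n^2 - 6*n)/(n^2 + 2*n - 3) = n*(n^2 - n - 6)/(n^2 + 2*n - 3)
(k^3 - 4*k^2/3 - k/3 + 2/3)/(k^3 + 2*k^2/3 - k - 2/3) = (k - 1)/(k + 1)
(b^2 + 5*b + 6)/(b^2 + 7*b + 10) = (b + 3)/(b + 5)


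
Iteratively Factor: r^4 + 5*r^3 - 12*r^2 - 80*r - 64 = (r + 4)*(r^3 + r^2 - 16*r - 16) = (r + 4)^2*(r^2 - 3*r - 4) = (r - 4)*(r + 4)^2*(r + 1)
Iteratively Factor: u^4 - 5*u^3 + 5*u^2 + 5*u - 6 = (u - 2)*(u^3 - 3*u^2 - u + 3) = (u - 2)*(u + 1)*(u^2 - 4*u + 3) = (u - 2)*(u - 1)*(u + 1)*(u - 3)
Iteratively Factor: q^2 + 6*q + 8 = (q + 2)*(q + 4)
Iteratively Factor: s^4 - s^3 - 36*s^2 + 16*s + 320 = (s - 4)*(s^3 + 3*s^2 - 24*s - 80) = (s - 4)*(s + 4)*(s^2 - s - 20) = (s - 5)*(s - 4)*(s + 4)*(s + 4)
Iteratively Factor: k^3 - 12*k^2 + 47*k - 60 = (k - 3)*(k^2 - 9*k + 20) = (k - 5)*(k - 3)*(k - 4)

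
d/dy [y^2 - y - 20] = 2*y - 1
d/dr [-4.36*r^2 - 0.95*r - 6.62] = -8.72*r - 0.95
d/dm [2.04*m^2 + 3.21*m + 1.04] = 4.08*m + 3.21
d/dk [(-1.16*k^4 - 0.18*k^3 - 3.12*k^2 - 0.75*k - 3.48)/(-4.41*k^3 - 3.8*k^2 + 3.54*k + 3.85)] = (5.1156*k^6 + 8.816*k^5 - 25.3944*k^4 - 25.7534*k^3 - 62.0142*k^2 - 50.472*k + 9.4317)/(19.4481*k^6 + 33.516*k^5 - 16.7828*k^4 - 60.861*k^3 - 16.7284*k^2 + 27.258*k + 14.8225)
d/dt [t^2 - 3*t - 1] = 2*t - 3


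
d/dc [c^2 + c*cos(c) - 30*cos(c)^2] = -c*sin(c) + 2*c + 30*sin(2*c) + cos(c)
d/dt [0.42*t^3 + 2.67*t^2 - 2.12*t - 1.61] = 1.26*t^2 + 5.34*t - 2.12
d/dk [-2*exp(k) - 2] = -2*exp(k)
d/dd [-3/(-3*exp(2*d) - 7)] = -18*exp(2*d)/(3*exp(2*d) + 7)^2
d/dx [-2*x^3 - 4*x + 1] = -6*x^2 - 4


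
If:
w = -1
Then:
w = -1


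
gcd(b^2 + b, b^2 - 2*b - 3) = b + 1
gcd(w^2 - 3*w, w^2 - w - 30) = 1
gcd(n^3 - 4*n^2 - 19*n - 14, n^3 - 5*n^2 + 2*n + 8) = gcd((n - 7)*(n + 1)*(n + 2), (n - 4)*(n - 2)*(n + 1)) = n + 1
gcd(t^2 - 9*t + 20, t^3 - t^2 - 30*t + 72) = t - 4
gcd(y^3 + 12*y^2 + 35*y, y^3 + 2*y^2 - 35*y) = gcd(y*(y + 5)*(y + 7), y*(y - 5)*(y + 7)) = y^2 + 7*y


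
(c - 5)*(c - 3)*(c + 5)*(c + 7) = c^4 + 4*c^3 - 46*c^2 - 100*c + 525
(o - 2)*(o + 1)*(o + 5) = o^3 + 4*o^2 - 7*o - 10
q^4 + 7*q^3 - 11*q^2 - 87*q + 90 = (q - 3)*(q - 1)*(q + 5)*(q + 6)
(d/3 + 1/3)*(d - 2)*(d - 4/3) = d^3/3 - 7*d^2/9 - 2*d/9 + 8/9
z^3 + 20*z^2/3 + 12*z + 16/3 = (z + 2/3)*(z + 2)*(z + 4)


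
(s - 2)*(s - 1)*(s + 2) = s^3 - s^2 - 4*s + 4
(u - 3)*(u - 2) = u^2 - 5*u + 6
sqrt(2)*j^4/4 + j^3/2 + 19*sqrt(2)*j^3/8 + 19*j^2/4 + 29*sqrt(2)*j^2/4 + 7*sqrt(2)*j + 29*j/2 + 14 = (j/2 + 1)*(j + 7/2)*(j + 4)*(sqrt(2)*j/2 + 1)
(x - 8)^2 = x^2 - 16*x + 64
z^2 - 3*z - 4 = (z - 4)*(z + 1)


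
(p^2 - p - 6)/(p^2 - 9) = (p + 2)/(p + 3)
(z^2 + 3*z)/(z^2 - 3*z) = (z + 3)/(z - 3)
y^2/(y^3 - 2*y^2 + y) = y/(y^2 - 2*y + 1)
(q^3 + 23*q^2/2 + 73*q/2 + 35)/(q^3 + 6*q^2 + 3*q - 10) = (2*q^2 + 19*q + 35)/(2*(q^2 + 4*q - 5))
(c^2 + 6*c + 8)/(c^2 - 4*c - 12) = (c + 4)/(c - 6)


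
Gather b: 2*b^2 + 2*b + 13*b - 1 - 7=2*b^2 + 15*b - 8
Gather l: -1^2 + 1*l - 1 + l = 2*l - 2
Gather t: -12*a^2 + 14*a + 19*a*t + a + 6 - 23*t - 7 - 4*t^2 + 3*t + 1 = -12*a^2 + 15*a - 4*t^2 + t*(19*a - 20)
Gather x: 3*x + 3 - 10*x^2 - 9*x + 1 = -10*x^2 - 6*x + 4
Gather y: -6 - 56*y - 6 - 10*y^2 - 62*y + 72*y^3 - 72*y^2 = 72*y^3 - 82*y^2 - 118*y - 12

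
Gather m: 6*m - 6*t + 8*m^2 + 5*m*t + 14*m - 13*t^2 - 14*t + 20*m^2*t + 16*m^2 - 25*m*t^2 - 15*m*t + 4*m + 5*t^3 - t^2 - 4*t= m^2*(20*t + 24) + m*(-25*t^2 - 10*t + 24) + 5*t^3 - 14*t^2 - 24*t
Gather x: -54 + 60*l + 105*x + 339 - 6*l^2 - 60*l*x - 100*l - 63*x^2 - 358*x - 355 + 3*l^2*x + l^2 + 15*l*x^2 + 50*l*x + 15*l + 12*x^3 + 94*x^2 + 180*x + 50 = -5*l^2 - 25*l + 12*x^3 + x^2*(15*l + 31) + x*(3*l^2 - 10*l - 73) - 20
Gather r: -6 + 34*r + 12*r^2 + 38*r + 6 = 12*r^2 + 72*r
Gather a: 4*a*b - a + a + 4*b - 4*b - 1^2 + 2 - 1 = 4*a*b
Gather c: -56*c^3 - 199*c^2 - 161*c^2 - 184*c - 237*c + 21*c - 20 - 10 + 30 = -56*c^3 - 360*c^2 - 400*c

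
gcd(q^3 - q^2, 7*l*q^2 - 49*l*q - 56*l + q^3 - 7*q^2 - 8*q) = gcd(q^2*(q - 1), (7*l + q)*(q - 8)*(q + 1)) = 1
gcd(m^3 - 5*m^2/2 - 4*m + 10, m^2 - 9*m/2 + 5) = m^2 - 9*m/2 + 5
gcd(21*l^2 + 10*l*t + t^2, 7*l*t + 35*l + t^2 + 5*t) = 7*l + t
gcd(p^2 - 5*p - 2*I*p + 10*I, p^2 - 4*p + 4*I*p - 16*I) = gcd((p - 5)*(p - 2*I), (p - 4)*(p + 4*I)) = 1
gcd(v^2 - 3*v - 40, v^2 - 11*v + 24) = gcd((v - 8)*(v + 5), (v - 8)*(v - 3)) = v - 8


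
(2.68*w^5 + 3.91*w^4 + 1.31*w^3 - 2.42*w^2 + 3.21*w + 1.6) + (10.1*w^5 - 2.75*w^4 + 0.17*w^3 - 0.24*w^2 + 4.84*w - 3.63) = 12.78*w^5 + 1.16*w^4 + 1.48*w^3 - 2.66*w^2 + 8.05*w - 2.03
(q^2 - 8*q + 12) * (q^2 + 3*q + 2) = q^4 - 5*q^3 - 10*q^2 + 20*q + 24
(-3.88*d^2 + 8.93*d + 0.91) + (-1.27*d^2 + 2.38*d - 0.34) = -5.15*d^2 + 11.31*d + 0.57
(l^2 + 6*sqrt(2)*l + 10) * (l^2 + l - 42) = l^4 + l^3 + 6*sqrt(2)*l^3 - 32*l^2 + 6*sqrt(2)*l^2 - 252*sqrt(2)*l + 10*l - 420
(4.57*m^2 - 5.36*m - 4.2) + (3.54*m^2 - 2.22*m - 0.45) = 8.11*m^2 - 7.58*m - 4.65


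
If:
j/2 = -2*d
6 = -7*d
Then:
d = -6/7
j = 24/7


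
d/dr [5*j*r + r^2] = 5*j + 2*r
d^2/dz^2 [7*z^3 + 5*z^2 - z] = 42*z + 10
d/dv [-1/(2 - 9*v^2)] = -18*v/(9*v^2 - 2)^2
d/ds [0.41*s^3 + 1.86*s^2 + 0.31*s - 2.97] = 1.23*s^2 + 3.72*s + 0.31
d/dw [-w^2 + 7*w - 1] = 7 - 2*w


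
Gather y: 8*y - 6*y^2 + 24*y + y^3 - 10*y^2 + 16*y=y^3 - 16*y^2 + 48*y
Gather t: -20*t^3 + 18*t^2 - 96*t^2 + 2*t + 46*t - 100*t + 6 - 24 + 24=-20*t^3 - 78*t^2 - 52*t + 6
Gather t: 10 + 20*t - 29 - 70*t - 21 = -50*t - 40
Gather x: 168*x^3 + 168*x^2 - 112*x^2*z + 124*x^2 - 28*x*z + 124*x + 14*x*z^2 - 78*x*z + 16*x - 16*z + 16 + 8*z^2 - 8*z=168*x^3 + x^2*(292 - 112*z) + x*(14*z^2 - 106*z + 140) + 8*z^2 - 24*z + 16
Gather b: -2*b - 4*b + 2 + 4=6 - 6*b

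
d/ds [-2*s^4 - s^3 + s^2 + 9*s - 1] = -8*s^3 - 3*s^2 + 2*s + 9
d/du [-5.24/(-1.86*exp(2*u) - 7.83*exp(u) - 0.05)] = (-19.4928*exp(u) - 41.0292)*exp(u)/(1.86*exp(2*u) + 7.83*exp(u) + 0.05)^2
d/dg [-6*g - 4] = -6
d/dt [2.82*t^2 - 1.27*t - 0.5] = 5.64*t - 1.27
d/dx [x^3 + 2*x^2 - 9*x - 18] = 3*x^2 + 4*x - 9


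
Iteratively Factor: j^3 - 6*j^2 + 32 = (j - 4)*(j^2 - 2*j - 8) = (j - 4)*(j + 2)*(j - 4)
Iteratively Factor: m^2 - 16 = (m - 4)*(m + 4)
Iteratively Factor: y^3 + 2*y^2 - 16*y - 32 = (y + 2)*(y^2 - 16) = (y - 4)*(y + 2)*(y + 4)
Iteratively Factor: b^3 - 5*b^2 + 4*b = (b)*(b^2 - 5*b + 4) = b*(b - 4)*(b - 1)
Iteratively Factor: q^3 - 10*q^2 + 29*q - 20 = (q - 1)*(q^2 - 9*q + 20) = (q - 5)*(q - 1)*(q - 4)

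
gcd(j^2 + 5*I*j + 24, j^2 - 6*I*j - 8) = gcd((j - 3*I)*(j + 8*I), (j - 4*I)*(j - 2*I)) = 1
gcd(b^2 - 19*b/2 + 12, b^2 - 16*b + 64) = b - 8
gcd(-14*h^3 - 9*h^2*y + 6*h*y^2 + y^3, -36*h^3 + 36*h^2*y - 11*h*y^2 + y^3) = -2*h + y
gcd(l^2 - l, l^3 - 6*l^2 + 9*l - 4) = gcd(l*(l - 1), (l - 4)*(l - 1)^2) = l - 1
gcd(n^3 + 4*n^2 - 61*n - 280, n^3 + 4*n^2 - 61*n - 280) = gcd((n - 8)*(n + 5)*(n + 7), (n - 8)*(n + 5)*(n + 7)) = n^3 + 4*n^2 - 61*n - 280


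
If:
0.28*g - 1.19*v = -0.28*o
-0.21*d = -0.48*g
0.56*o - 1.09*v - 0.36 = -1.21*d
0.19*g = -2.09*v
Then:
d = 0.39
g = 0.17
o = -0.24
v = -0.02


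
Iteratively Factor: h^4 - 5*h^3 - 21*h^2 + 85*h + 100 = (h - 5)*(h^3 - 21*h - 20) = (h - 5)*(h + 4)*(h^2 - 4*h - 5) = (h - 5)^2*(h + 4)*(h + 1)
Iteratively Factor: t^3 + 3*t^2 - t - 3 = (t + 3)*(t^2 - 1) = (t - 1)*(t + 3)*(t + 1)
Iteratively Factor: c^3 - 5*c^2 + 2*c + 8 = (c + 1)*(c^2 - 6*c + 8) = (c - 4)*(c + 1)*(c - 2)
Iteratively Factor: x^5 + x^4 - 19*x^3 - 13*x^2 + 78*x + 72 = (x + 2)*(x^4 - x^3 - 17*x^2 + 21*x + 36) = (x + 1)*(x + 2)*(x^3 - 2*x^2 - 15*x + 36) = (x - 3)*(x + 1)*(x + 2)*(x^2 + x - 12) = (x - 3)^2*(x + 1)*(x + 2)*(x + 4)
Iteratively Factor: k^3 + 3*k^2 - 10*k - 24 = (k - 3)*(k^2 + 6*k + 8) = (k - 3)*(k + 4)*(k + 2)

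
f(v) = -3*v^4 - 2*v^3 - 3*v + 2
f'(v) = -12*v^3 - 6*v^2 - 3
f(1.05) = -7.11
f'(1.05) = -23.51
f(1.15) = -9.74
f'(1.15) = -29.19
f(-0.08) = 2.24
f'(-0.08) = -3.03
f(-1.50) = -1.94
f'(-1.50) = 24.00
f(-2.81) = -132.24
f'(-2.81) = 215.88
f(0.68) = -1.31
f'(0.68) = -9.55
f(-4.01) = -632.72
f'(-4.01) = 674.29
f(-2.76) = -121.75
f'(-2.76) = 203.59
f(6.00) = -4336.00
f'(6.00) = -2811.00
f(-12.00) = -58714.00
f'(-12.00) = 19869.00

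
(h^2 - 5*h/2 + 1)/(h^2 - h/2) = (h - 2)/h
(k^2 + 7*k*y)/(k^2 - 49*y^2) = k/(k - 7*y)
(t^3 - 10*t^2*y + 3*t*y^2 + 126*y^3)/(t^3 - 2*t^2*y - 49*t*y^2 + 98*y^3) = (-t^2 + 3*t*y + 18*y^2)/(-t^2 - 5*t*y + 14*y^2)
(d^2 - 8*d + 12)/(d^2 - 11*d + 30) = (d - 2)/(d - 5)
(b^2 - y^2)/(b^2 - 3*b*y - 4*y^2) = (-b + y)/(-b + 4*y)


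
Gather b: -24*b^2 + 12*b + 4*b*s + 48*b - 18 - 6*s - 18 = -24*b^2 + b*(4*s + 60) - 6*s - 36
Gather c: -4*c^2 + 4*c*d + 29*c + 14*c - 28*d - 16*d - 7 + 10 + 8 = -4*c^2 + c*(4*d + 43) - 44*d + 11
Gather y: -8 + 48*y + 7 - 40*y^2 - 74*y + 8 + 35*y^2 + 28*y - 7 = -5*y^2 + 2*y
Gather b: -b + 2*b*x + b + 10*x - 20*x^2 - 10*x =2*b*x - 20*x^2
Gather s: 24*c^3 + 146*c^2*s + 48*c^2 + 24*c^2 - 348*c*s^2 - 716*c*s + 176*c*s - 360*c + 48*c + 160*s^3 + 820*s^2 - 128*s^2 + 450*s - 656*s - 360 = 24*c^3 + 72*c^2 - 312*c + 160*s^3 + s^2*(692 - 348*c) + s*(146*c^2 - 540*c - 206) - 360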